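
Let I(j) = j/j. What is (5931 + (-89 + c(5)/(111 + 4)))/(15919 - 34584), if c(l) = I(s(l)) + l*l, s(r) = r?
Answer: -671856/2146475 ≈ -0.31300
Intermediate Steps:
I(j) = 1
c(l) = 1 + l**2 (c(l) = 1 + l*l = 1 + l**2)
(5931 + (-89 + c(5)/(111 + 4)))/(15919 - 34584) = (5931 + (-89 + (1 + 5**2)/(111 + 4)))/(15919 - 34584) = (5931 + (-89 + (1 + 25)/115))/(-18665) = (5931 + (-89 + (1/115)*26))*(-1/18665) = (5931 + (-89 + 26/115))*(-1/18665) = (5931 - 10209/115)*(-1/18665) = (671856/115)*(-1/18665) = -671856/2146475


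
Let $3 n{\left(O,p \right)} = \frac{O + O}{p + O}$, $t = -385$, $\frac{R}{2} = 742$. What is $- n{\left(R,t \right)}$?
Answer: $- \frac{424}{471} \approx -0.90021$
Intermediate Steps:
$R = 1484$ ($R = 2 \cdot 742 = 1484$)
$n{\left(O,p \right)} = \frac{2 O}{3 \left(O + p\right)}$ ($n{\left(O,p \right)} = \frac{\left(O + O\right) \frac{1}{p + O}}{3} = \frac{2 O \frac{1}{O + p}}{3} = \frac{2 O}{3 \left(O + p\right)}$)
$- n{\left(R,t \right)} = - \frac{2 \cdot 1484}{3 \left(1484 - 385\right)} = - \frac{2 \cdot 1484}{3 \cdot 1099} = \left(-1\right) \frac{424}{471} = - \frac{424}{471}$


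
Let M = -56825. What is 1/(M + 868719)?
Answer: 1/811894 ≈ 1.2317e-6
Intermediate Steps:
1/(M + 868719) = 1/(-56825 + 868719) = 1/811894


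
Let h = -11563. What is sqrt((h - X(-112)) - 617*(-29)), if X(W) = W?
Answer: sqrt(6442) ≈ 80.262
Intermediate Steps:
sqrt((h - X(-112)) - 617*(-29)) = sqrt((-11563 - 1*(-112)) - 617*(-29)) = sqrt((-11563 + 112) + 17893) = sqrt(-11451 + 17893) = sqrt(6442)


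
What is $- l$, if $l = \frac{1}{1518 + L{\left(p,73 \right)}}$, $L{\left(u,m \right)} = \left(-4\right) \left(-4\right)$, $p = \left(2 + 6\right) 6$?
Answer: $- \frac{1}{1534} \approx -0.00065189$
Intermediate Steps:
$p = 48$ ($p = 8 \cdot 6 = 48$)
$L{\left(u,m \right)} = 16$
$l = \frac{1}{1534}$ ($l = \frac{1}{1518 + 16} = \frac{1}{1534} \approx 0.00065189$)
$- l = \left(-1\right) \frac{1}{1534} = - \frac{1}{1534}$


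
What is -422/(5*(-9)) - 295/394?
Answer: 152993/17730 ≈ 8.6290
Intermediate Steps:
-422/(5*(-9)) - 295/394 = -422/(-45) - 295*1/394 = -422*(-1/45) - 295/394 = 422/45 - 295/394 = 152993/17730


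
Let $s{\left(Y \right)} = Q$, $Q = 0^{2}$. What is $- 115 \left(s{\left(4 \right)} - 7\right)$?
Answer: $805$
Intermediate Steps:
$Q = 0$
$s{\left(Y \right)} = 0$
$- 115 \left(s{\left(4 \right)} - 7\right) = - 115 \left(0 - 7\right) = \left(-115\right) \left(-7\right) = 805$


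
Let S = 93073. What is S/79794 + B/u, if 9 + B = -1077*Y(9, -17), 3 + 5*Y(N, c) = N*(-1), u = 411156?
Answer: 14659753/12501060 ≈ 1.1727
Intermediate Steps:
Y(N, c) = -3/5 - N/5 (Y(N, c) = -3/5 + (N*(-1))/5 = -3/5 + (-N)/5 = -3/5 - N/5)
B = 12879/5 (B = -9 - 1077*(-3/5 - 1/5*9) = -9 - 1077*(-3/5 - 9/5) = -9 - 1077*(-12/5) = -9 + 12924/5 = 12879/5 ≈ 2575.8)
S/79794 + B/u = 93073/79794 + (12879/5)/411156 = 93073*(1/79794) + (12879/5)*(1/411156) = 93073/79794 + 53/8460 = 14659753/12501060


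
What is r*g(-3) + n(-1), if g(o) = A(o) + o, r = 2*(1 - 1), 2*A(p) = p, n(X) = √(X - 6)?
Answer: I*√7 ≈ 2.6458*I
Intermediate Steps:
n(X) = √(-6 + X)
A(p) = p/2
r = 0 (r = 2*0 = 0)
g(o) = 3*o/2 (g(o) = o/2 + o = 3*o/2)
r*g(-3) + n(-1) = 0*((3/2)*(-3)) + √(-6 - 1) = 0*(-9/2) + √(-7) = 0 + I*√7 = I*√7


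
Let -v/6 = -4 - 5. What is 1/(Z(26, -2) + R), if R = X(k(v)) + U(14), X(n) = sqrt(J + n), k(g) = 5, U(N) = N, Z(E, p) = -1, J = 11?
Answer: 1/17 ≈ 0.058824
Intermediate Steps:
v = 54 (v = -6*(-4 - 5) = -6*(-9) = 54)
X(n) = sqrt(11 + n)
R = 18 (R = sqrt(11 + 5) + 14 = sqrt(16) + 14 = 4 + 14 = 18)
1/(Z(26, -2) + R) = 1/(-1 + 18) = 1/17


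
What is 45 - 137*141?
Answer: -19272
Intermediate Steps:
45 - 137*141 = 45 - 19317 = -19272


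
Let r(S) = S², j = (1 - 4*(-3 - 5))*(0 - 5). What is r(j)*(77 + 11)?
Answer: 2395800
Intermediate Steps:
j = -165 (j = (1 - 4*(-8))*(-5) = (1 + 32)*(-5) = 33*(-5) = -165)
r(j)*(77 + 11) = (-165)²*(77 + 11) = 27225*88 = 2395800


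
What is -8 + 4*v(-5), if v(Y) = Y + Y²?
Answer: 72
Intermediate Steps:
-8 + 4*v(-5) = -8 + 4*(-5*(1 - 5)) = -8 + 4*(-5*(-4)) = -8 + 4*20 = -8 + 80 = 72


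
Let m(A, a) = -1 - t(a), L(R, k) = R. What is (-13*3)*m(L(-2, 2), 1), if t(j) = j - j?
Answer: 39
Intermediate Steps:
t(j) = 0
m(A, a) = -1 (m(A, a) = -1 - 1*0 = -1 + 0 = -1)
(-13*3)*m(L(-2, 2), 1) = -13*3*(-1) = -39*(-1) = 39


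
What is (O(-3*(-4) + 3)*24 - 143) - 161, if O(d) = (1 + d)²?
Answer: 5840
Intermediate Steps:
(O(-3*(-4) + 3)*24 - 143) - 161 = ((1 + (-3*(-4) + 3))²*24 - 143) - 161 = ((1 + (12 + 3))²*24 - 143) - 161 = ((1 + 15)²*24 - 143) - 161 = (16²*24 - 143) - 161 = (256*24 - 143) - 161 = (6144 - 143) - 161 = 6001 - 161 = 5840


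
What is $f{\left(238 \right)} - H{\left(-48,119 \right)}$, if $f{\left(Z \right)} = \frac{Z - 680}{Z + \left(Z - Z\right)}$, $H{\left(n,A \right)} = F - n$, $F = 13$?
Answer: $- \frac{440}{7} \approx -62.857$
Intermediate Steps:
$H{\left(n,A \right)} = 13 - n$
$f{\left(Z \right)} = \frac{-680 + Z}{Z}$ ($f{\left(Z \right)} = \frac{-680 + Z}{Z + 0} = \frac{-680 + Z}{Z}$)
$f{\left(238 \right)} - H{\left(-48,119 \right)} = \frac{-680 + 238}{238} - \left(13 - -48\right) = \frac{1}{238} \left(-442\right) - \left(13 + 48\right) = - \frac{13}{7} - 61 = - \frac{440}{7}$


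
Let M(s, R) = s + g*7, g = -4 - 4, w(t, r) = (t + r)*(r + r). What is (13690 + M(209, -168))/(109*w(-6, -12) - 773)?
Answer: 13843/46315 ≈ 0.29889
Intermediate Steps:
w(t, r) = 2*r*(r + t) (w(t, r) = (r + t)*(2*r) = 2*r*(r + t))
g = -8
M(s, R) = -56 + s (M(s, R) = s - 8*7 = s - 56 = -56 + s)
(13690 + M(209, -168))/(109*w(-6, -12) - 773) = (13690 + (-56 + 209))/(109*(2*(-12)*(-12 - 6)) - 773) = (13690 + 153)/(109*(2*(-12)*(-18)) - 773) = 13843/(109*432 - 773) = 13843/(47088 - 773) = 13843/46315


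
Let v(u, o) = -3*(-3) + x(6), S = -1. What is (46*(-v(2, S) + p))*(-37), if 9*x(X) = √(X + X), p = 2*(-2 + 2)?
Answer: 15318 + 3404*√3/9 ≈ 15973.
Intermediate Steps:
p = 0 (p = 2*0 = 0)
x(X) = √2*√X/9 (x(X) = √(X + X)/9 = √(2*X)/9 = (√2*√X)/9 = √2*√X/9)
v(u, o) = 9 + 2*√3/9 (v(u, o) = -3*(-3) + √2*√6/9 = 9 + 2*√3/9)
(46*(-v(2, S) + p))*(-37) = (46*(-(9 + 2*√3/9) + 0))*(-37) = (46*((-9 - 2*√3/9) + 0))*(-37) = (46*(-9 - 2*√3/9))*(-37) = (-414 - 92*√3/9)*(-37) = 15318 + 3404*√3/9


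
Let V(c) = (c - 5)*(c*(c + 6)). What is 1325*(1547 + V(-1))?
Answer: 2089525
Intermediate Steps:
V(c) = c*(-5 + c)*(6 + c) (V(c) = (-5 + c)*(c*(6 + c)) = c*(-5 + c)*(6 + c))
1325*(1547 + V(-1)) = 1325*(1547 - (-30 - 1 + (-1)²)) = 1325*(1547 - (-30 - 1 + 1)) = 1325*(1547 - 1*(-30)) = 1325*(1547 + 30) = 1325*1577 = 2089525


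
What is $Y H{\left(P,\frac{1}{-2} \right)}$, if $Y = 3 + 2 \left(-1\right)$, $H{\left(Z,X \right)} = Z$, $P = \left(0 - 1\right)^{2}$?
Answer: $1$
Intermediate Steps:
$P = 1$ ($P = \left(-1\right)^{2} = 1$)
$Y = 1$ ($Y = 3 - 2 = 1$)
$Y H{\left(P,\frac{1}{-2} \right)} = 1 \cdot 1 = 1$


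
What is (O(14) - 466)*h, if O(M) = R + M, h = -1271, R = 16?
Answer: 554156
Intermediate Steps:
O(M) = 16 + M
(O(14) - 466)*h = ((16 + 14) - 466)*(-1271) = (30 - 466)*(-1271) = -436*(-1271) = 554156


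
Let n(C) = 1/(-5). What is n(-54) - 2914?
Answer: -14571/5 ≈ -2914.2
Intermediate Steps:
n(C) = -1/5
n(-54) - 2914 = -1/5 - 2914 = -14571/5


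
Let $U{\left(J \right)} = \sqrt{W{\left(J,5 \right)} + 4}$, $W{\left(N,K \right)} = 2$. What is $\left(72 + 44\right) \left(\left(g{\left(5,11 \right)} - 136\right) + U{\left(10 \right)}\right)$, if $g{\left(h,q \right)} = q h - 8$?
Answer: $-10324 + 116 \sqrt{6} \approx -10040.0$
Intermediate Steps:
$g{\left(h,q \right)} = -8 + h q$ ($g{\left(h,q \right)} = h q - 8 = -8 + h q$)
$U{\left(J \right)} = \sqrt{6}$ ($U{\left(J \right)} = \sqrt{2 + 4} = \sqrt{6}$)
$\left(72 + 44\right) \left(\left(g{\left(5,11 \right)} - 136\right) + U{\left(10 \right)}\right) = \left(72 + 44\right) \left(\left(\left(-8 + 5 \cdot 11\right) - 136\right) + \sqrt{6}\right) = 116 \left(\left(\left(-8 + 55\right) - 136\right) + \sqrt{6}\right) = 116 \left(\left(47 - 136\right) + \sqrt{6}\right) = 116 \left(-89 + \sqrt{6}\right) = -10324 + 116 \sqrt{6}$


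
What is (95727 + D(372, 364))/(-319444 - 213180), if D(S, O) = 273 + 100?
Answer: -24025/133156 ≈ -0.18043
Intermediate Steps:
D(S, O) = 373
(95727 + D(372, 364))/(-319444 - 213180) = (95727 + 373)/(-319444 - 213180) = 96100/(-532624) = 96100*(-1/532624) = -24025/133156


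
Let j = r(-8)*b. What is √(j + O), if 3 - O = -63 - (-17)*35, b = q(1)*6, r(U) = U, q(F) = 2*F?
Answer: 25*I ≈ 25.0*I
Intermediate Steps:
b = 12 (b = (2*1)*6 = 2*6 = 12)
j = -96 (j = -8*12 = -96)
O = -529 (O = 3 - (-63 - (-17)*35) = 3 - (-63 - 1*(-595)) = 3 - (-63 + 595) = 3 - 1*532 = 3 - 532 = -529)
√(j + O) = √(-96 - 529) = √(-625) = 25*I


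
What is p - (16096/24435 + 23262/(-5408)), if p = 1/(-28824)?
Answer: 289053808091/79352760240 ≈ 3.6426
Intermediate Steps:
p = -1/28824 ≈ -3.4693e-5
p - (16096/24435 + 23262/(-5408)) = -1/28824 - (16096/24435 + 23262/(-5408)) = -1/28824 - (16096*(1/24435) + 23262*(-1/5408)) = -1/28824 - (16096/24435 - 11631/2704) = -1/28824 - 1*(-240679901/66072240) = -1/28824 + 240679901/66072240 = 289053808091/79352760240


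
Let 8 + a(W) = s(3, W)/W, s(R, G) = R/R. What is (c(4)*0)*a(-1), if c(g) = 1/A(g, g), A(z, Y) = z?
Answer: 0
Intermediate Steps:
s(R, G) = 1
a(W) = -8 + 1/W
c(g) = 1/g
(c(4)*0)*a(-1) = (0/4)*(-8 + 1/(-1)) = ((¼)*0)*(-8 - 1) = 0*(-9) = 0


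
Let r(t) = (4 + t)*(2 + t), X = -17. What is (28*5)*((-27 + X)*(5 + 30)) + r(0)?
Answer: -215592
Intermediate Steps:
r(t) = (2 + t)*(4 + t)
(28*5)*((-27 + X)*(5 + 30)) + r(0) = (28*5)*((-27 - 17)*(5 + 30)) + (8 + 0² + 6*0) = 140*(-44*35) + (8 + 0 + 0) = 140*(-1540) + 8 = -215600 + 8 = -215592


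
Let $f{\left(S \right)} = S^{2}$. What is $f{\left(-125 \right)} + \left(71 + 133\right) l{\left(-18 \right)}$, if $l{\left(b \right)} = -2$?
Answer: $15217$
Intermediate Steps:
$f{\left(-125 \right)} + \left(71 + 133\right) l{\left(-18 \right)} = \left(-125\right)^{2} + \left(71 + 133\right) \left(-2\right) = 15625 + 204 \left(-2\right) = 15625 - 408 = 15217$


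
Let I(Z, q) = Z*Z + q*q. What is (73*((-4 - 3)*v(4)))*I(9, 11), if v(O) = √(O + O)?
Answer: -206444*√2 ≈ -2.9196e+5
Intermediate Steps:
v(O) = √2*√O (v(O) = √(2*O) = √2*√O)
I(Z, q) = Z² + q²
(73*((-4 - 3)*v(4)))*I(9, 11) = (73*((-4 - 3)*(√2*√4)))*(9² + 11²) = (73*(-7*√2*2))*(81 + 121) = (73*(-14*√2))*202 = -1022*√2*202 = -206444*√2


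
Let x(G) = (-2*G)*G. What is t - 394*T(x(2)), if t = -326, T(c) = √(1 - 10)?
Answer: -326 - 1182*I ≈ -326.0 - 1182.0*I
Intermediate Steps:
x(G) = -2*G²
T(c) = 3*I (T(c) = √(-9) = 3*I)
t - 394*T(x(2)) = -326 - 1182*I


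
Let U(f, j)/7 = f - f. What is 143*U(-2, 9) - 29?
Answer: -29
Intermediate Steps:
U(f, j) = 0 (U(f, j) = 7*(f - f) = 7*0 = 0)
143*U(-2, 9) - 29 = 143*0 - 29 = 0 - 29 = -29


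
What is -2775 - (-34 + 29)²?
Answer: -2800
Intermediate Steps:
-2775 - (-34 + 29)² = -2775 - 1*(-5)² = -2775 - 1*25 = -2775 - 25 = -2800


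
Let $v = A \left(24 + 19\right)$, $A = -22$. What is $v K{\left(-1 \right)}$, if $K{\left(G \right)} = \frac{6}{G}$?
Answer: $5676$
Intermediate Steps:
$v = -946$ ($v = - 22 \left(24 + 19\right) = \left(-22\right) 43 = -946$)
$v K{\left(-1 \right)} = - 946 \frac{6}{-1} = - 946 \cdot 6 \left(-1\right) = \left(-946\right) \left(-6\right) = 5676$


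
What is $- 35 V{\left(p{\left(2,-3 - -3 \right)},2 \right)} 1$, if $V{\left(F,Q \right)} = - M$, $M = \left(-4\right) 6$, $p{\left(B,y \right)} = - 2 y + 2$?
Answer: $-840$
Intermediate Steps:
$p{\left(B,y \right)} = 2 - 2 y$
$M = -24$
$V{\left(F,Q \right)} = 24$ ($V{\left(F,Q \right)} = \left(-1\right) \left(-24\right) = 24$)
$- 35 V{\left(p{\left(2,-3 - -3 \right)},2 \right)} 1 = \left(-35\right) 24 \cdot 1 = \left(-840\right) 1 = -840$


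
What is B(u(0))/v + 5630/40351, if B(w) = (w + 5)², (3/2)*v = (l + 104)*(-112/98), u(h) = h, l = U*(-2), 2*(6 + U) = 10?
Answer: -11635795/68435296 ≈ -0.17003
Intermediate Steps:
U = -1 (U = -6 + (½)*10 = -6 + 5 = -1)
l = 2 (l = -1*(-2) = 2)
v = -1696/21 (v = 2*((2 + 104)*(-112/98))/3 = 2*(106*(-112*1/98))/3 = 2*(106*(-8/7))/3 = (⅔)*(-848/7) = -1696/21 ≈ -80.762)
B(w) = (5 + w)²
B(u(0))/v + 5630/40351 = (5 + 0)²/(-1696/21) + 5630/40351 = 5²*(-21/1696) + 5630*(1/40351) = 25*(-21/1696) + 5630/40351 = -525/1696 + 5630/40351 = -11635795/68435296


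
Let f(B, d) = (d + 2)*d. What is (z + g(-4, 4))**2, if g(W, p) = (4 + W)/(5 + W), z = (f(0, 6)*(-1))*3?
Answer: 20736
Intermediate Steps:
f(B, d) = d*(2 + d) (f(B, d) = (2 + d)*d = d*(2 + d))
z = -144 (z = ((6*(2 + 6))*(-1))*3 = ((6*8)*(-1))*3 = (48*(-1))*3 = -48*3 = -144)
g(W, p) = (4 + W)/(5 + W)
(z + g(-4, 4))**2 = (-144 + (4 - 4)/(5 - 4))**2 = (-144 + 0/1)**2 = (-144 + 1*0)**2 = (-144 + 0)**2 = (-144)**2 = 20736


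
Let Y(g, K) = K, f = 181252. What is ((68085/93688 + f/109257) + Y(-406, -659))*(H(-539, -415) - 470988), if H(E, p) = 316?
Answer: 395432145484842182/1279508727 ≈ 3.0905e+8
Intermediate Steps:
((68085/93688 + f/109257) + Y(-406, -659))*(H(-539, -415) - 470988) = ((68085/93688 + 181252/109257) - 659)*(316 - 470988) = ((68085*(1/93688) + 181252*(1/109257)) - 659)*(-470672) = ((68085/93688 + 181252/109257) - 659)*(-470672) = (24419900221/10236069816 - 659)*(-470672) = -6721150108523/10236069816*(-470672) = 395432145484842182/1279508727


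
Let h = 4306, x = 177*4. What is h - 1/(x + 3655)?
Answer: 18787077/4363 ≈ 4306.0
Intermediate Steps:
x = 708
h - 1/(x + 3655) = 4306 - 1/(708 + 3655) = 4306 - 1/4363 = 18787077/4363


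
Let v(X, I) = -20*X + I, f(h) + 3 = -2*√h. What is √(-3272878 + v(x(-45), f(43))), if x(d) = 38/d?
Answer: √(-29455777 - 18*√43)/3 ≈ 1809.1*I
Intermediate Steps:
f(h) = -3 - 2*√h
v(X, I) = I - 20*X
√(-3272878 + v(x(-45), f(43))) = √(-3272878 + ((-3 - 2*√43) - 760/(-45))) = √(-3272878 + ((-3 - 2*√43) - 760*(-1)/45)) = √(-3272878 + ((-3 - 2*√43) - 20*(-38/45))) = √(-3272878 + ((-3 - 2*√43) + 152/9)) = √(-3272878 + (125/9 - 2*√43)) = √(-29455777/9 - 2*√43)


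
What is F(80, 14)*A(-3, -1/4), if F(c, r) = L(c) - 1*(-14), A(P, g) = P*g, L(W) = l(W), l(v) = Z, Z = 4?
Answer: 27/2 ≈ 13.500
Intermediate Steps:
l(v) = 4
L(W) = 4
F(c, r) = 18 (F(c, r) = 4 - 1*(-14) = 4 + 14 = 18)
F(80, 14)*A(-3, -1/4) = 18*(-(-3)/4) = 18*(-3*(-1/4)) = 18*(3/4) = 27/2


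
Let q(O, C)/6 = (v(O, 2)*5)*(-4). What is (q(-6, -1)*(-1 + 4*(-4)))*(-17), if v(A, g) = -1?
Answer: 34680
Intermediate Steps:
q(O, C) = 120 (q(O, C) = 6*(-1*5*(-4)) = 6*(-5*(-4)) = 6*20 = 120)
(q(-6, -1)*(-1 + 4*(-4)))*(-17) = (120*(-1 + 4*(-4)))*(-17) = (120*(-1 - 16))*(-17) = (120*(-17))*(-17) = -2040*(-17) = 34680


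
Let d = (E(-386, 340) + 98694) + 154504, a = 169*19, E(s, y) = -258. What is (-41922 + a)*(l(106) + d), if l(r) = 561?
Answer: -9813277211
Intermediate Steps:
a = 3211
d = 252940 (d = (-258 + 98694) + 154504 = 98436 + 154504 = 252940)
(-41922 + a)*(l(106) + d) = (-41922 + 3211)*(561 + 252940) = -38711*253501 = -9813277211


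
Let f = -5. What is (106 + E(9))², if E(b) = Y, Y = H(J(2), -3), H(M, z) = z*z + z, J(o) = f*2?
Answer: 12544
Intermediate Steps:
J(o) = -10 (J(o) = -5*2 = -10)
H(M, z) = z + z² (H(M, z) = z² + z = z + z²)
Y = 6 (Y = -3*(1 - 3) = -3*(-2) = 6)
E(b) = 6
(106 + E(9))² = (106 + 6)² = 112² = 12544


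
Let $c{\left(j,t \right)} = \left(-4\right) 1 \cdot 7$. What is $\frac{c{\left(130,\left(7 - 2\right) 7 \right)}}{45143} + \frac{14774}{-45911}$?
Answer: $- \frac{95461170}{296080039} \approx -0.32242$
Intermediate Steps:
$c{\left(j,t \right)} = -28$ ($c{\left(j,t \right)} = \left(-4\right) 7 = -28$)
$\frac{c{\left(130,\left(7 - 2\right) 7 \right)}}{45143} + \frac{14774}{-45911} = - \frac{28}{45143} + \frac{14774}{-45911} = \left(-28\right) \frac{1}{45143} + 14774 \left(- \frac{1}{45911}\right) = - \frac{4}{6449} - \frac{14774}{45911} = - \frac{95461170}{296080039}$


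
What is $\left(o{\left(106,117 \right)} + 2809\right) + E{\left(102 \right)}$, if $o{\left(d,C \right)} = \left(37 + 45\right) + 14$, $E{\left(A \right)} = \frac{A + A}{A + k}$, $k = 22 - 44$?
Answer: $\frac{58151}{20} \approx 2907.6$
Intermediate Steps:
$k = -22$
$E{\left(A \right)} = \frac{2 A}{-22 + A}$ ($E{\left(A \right)} = \frac{A + A}{A - 22} = \frac{2 A}{-22 + A}$)
$o{\left(d,C \right)} = 96$ ($o{\left(d,C \right)} = 82 + 14 = 96$)
$\left(o{\left(106,117 \right)} + 2809\right) + E{\left(102 \right)} = \left(96 + 2809\right) + 2 \cdot 102 \frac{1}{-22 + 102} = 2905 + 2 \cdot 102 \cdot \frac{1}{80} = 2905 + \frac{51}{20} = \frac{58151}{20}$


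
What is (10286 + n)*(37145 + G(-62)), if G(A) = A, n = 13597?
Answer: 885653289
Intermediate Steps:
(10286 + n)*(37145 + G(-62)) = (10286 + 13597)*(37145 - 62) = 23883*37083 = 885653289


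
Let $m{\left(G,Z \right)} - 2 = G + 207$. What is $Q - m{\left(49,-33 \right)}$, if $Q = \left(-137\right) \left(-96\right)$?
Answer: $12894$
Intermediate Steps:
$Q = 13152$
$m{\left(G,Z \right)} = 209 + G$ ($m{\left(G,Z \right)} = 2 + \left(G + 207\right) = 2 + \left(207 + G\right) = 209 + G$)
$Q - m{\left(49,-33 \right)} = 13152 - \left(209 + 49\right) = 13152 - 258 = 12894$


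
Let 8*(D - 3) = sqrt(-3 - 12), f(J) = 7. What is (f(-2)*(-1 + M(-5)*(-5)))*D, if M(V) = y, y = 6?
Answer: -651 - 217*I*sqrt(15)/8 ≈ -651.0 - 105.05*I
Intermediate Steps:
M(V) = 6
D = 3 + I*sqrt(15)/8 (D = 3 + sqrt(-3 - 12)/8 = 3 + sqrt(-15)/8 = 3 + (I*sqrt(15))/8 = 3 + I*sqrt(15)/8 ≈ 3.0 + 0.48412*I)
(f(-2)*(-1 + M(-5)*(-5)))*D = (7*(-1 + 6*(-5)))*(3 + I*sqrt(15)/8) = (7*(-1 - 30))*(3 + I*sqrt(15)/8) = (7*(-31))*(3 + I*sqrt(15)/8) = -217*(3 + I*sqrt(15)/8) = -651 - 217*I*sqrt(15)/8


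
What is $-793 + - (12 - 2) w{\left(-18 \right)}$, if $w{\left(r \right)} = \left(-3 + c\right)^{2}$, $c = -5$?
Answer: $-1433$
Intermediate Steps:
$w{\left(r \right)} = 64$ ($w{\left(r \right)} = \left(-3 - 5\right)^{2} = \left(-8\right)^{2} = 64$)
$-793 + - (12 - 2) w{\left(-18 \right)} = -793 + - (12 - 2) 64 = -793 + \left(-1\right) 10 \cdot 64 = -793 - 640 = -1433$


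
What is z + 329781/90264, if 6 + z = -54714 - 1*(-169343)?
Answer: 3448886751/30088 ≈ 1.1463e+5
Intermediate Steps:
z = 114623 (z = -6 + (-54714 - 1*(-169343)) = -6 + (-54714 + 169343) = -6 + 114629 = 114623)
z + 329781/90264 = 114623 + 329781/90264 = 114623 + 329781*(1/90264) = 114623 + 109927/30088 = 3448886751/30088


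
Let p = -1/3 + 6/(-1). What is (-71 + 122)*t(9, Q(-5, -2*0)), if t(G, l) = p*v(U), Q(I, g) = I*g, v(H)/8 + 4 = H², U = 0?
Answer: 10336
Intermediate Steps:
v(H) = -32 + 8*H²
p = -19/3 (p = -1*⅓ + 6*(-1) = -⅓ - 6 = -19/3 ≈ -6.3333)
t(G, l) = 608/3 (t(G, l) = -19*(-32 + 8*0²)/3 = -19*(-32 + 8*0)/3 = -19*(-32 + 0)/3 = -19/3*(-32) = 608/3)
(-71 + 122)*t(9, Q(-5, -2*0)) = (-71 + 122)*(608/3) = 51*(608/3) = 10336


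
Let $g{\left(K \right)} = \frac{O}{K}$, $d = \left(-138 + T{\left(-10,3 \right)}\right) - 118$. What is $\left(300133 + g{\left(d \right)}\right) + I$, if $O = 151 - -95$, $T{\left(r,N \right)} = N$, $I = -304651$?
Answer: $- \frac{1143300}{253} \approx -4519.0$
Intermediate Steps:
$O = 246$ ($O = 151 + 95 = 246$)
$d = -253$ ($d = \left(-138 + 3\right) - 118 = -135 - 118 = -253$)
$g{\left(K \right)} = \frac{246}{K}$
$\left(300133 + g{\left(d \right)}\right) + I = \left(300133 + \frac{246}{-253}\right) - 304651 = \left(300133 + 246 \left(- \frac{1}{253}\right)\right) - 304651 = \left(300133 - \frac{246}{253}\right) - 304651 = \frac{75933403}{253} - 304651 = - \frac{1143300}{253}$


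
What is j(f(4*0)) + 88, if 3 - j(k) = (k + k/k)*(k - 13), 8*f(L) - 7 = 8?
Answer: 7871/64 ≈ 122.98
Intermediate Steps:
f(L) = 15/8 (f(L) = 7/8 + (1/8)*8 = 7/8 + 1 = 15/8)
j(k) = 3 - (1 + k)*(-13 + k) (j(k) = 3 - (k + k/k)*(k - 13) = 3 - (k + 1)*(-13 + k) = 3 - (1 + k)*(-13 + k))
j(f(4*0)) + 88 = (16 - (15/8)**2 + 12*(15/8)) + 88 = (16 - 1*225/64 + 45/2) + 88 = (16 - 225/64 + 45/2) + 88 = 2239/64 + 88 = 7871/64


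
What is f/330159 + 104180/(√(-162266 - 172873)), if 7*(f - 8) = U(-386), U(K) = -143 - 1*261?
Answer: -116/770371 - 104180*I*√335139/335139 ≈ -0.00015058 - 179.96*I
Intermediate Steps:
U(K) = -404 (U(K) = -143 - 261 = -404)
f = -348/7 (f = 8 + (⅐)*(-404) = 8 - 404/7 = -348/7 ≈ -49.714)
f/330159 + 104180/(√(-162266 - 172873)) = -348/7/330159 + 104180/(√(-162266 - 172873)) = -348/7*1/330159 + 104180/(√(-335139)) = -116/770371 + 104180/((I*√335139)) = -116/770371 + 104180*(-I*√335139/335139) = -116/770371 - 104180*I*√335139/335139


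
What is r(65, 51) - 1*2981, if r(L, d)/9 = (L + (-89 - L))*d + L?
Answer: -43247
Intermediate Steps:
r(L, d) = -801*d + 9*L (r(L, d) = 9*((L + (-89 - L))*d + L) = 9*(-89*d + L) = 9*(L - 89*d) = -801*d + 9*L)
r(65, 51) - 1*2981 = (-801*51 + 9*65) - 1*2981 = (-40851 + 585) - 2981 = -40266 - 2981 = -43247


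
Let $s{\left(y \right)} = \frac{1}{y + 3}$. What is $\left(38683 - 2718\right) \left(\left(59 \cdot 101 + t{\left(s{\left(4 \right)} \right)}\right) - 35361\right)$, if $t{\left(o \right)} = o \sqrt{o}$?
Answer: $-1057442930 + \frac{35965 \sqrt{7}}{49} \approx -1.0574 \cdot 10^{9}$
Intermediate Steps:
$s{\left(y \right)} = \frac{1}{3 + y}$
$t{\left(o \right)} = o^{\frac{3}{2}}$
$\left(38683 - 2718\right) \left(\left(59 \cdot 101 + t{\left(s{\left(4 \right)} \right)}\right) - 35361\right) = \left(38683 - 2718\right) \left(\left(59 \cdot 101 + \left(\frac{1}{3 + 4}\right)^{\frac{3}{2}}\right) - 35361\right) = 35965 \left(\left(5959 + \left(\frac{1}{7}\right)^{\frac{3}{2}}\right) - 35361\right) = 35965 \left(\left(5959 + \frac{\sqrt{7}}{49}\right) - 35361\right) = 35965 \left(-29402 + \frac{\sqrt{7}}{49}\right) = -1057442930 + \frac{35965 \sqrt{7}}{49}$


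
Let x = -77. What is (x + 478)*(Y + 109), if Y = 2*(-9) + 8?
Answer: 39699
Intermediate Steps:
Y = -10 (Y = -18 + 8 = -10)
(x + 478)*(Y + 109) = (-77 + 478)*(-10 + 109) = 401*99 = 39699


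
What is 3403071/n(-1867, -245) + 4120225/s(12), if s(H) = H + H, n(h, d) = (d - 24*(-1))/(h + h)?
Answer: 305880180461/5304 ≈ 5.7670e+7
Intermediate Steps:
n(h, d) = (24 + d)/(2*h) (n(h, d) = (d + 24)/((2*h)) = (24 + d)*(1/(2*h)) = (24 + d)/(2*h))
s(H) = 2*H
3403071/n(-1867, -245) + 4120225/s(12) = 3403071/(((½)*(24 - 245)/(-1867))) + 4120225/((2*12)) = 3403071/(((½)*(-1/1867)*(-221))) + 4120225/24 = 3403071/(221/3734) + 4120225*(1/24) = 3403071*(3734/221) + 4120225/24 = 12707067114/221 + 4120225/24 = 305880180461/5304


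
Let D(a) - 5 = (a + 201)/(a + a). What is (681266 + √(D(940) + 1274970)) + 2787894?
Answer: 3469160 + √1126568446270/940 ≈ 3.4703e+6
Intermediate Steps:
D(a) = 5 + (201 + a)/(2*a) (D(a) = 5 + (a + 201)/(a + a) = 5 + (201 + a)/((2*a)) = 5 + (201 + a)*(1/(2*a)) = 5 + (201 + a)/(2*a))
(681266 + √(D(940) + 1274970)) + 2787894 = (681266 + √((½)*(201 + 11*940)/940 + 1274970)) + 2787894 = (681266 + √((½)*(1/940)*(201 + 10340) + 1274970)) + 2787894 = (681266 + √((½)*(1/940)*10541 + 1274970)) + 2787894 = (681266 + √(10541/1880 + 1274970)) + 2787894 = (681266 + √(2396954141/1880)) + 2787894 = (681266 + √1126568446270/940) + 2787894 = 3469160 + √1126568446270/940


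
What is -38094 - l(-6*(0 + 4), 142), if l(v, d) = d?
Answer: -38236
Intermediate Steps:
-38094 - l(-6*(0 + 4), 142) = -38094 - 1*142 = -38094 - 142 = -38236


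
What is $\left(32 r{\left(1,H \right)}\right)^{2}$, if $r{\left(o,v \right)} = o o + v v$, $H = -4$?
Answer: $295936$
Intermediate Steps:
$r{\left(o,v \right)} = o^{2} + v^{2}$
$\left(32 r{\left(1,H \right)}\right)^{2} = \left(32 \left(1^{2} + \left(-4\right)^{2}\right)\right)^{2} = \left(32 \left(1 + 16\right)\right)^{2} = \left(32 \cdot 17\right)^{2} = 544^{2} = 295936$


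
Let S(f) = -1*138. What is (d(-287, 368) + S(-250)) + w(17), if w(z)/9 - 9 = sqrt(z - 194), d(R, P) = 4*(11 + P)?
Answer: 1459 + 9*I*sqrt(177) ≈ 1459.0 + 119.74*I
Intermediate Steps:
d(R, P) = 44 + 4*P
w(z) = 81 + 9*sqrt(-194 + z) (w(z) = 81 + 9*sqrt(z - 194) = 81 + 9*sqrt(-194 + z))
S(f) = -138
(d(-287, 368) + S(-250)) + w(17) = ((44 + 4*368) - 138) + (81 + 9*sqrt(-194 + 17)) = ((44 + 1472) - 138) + (81 + 9*sqrt(-177)) = (1516 - 138) + (81 + 9*(I*sqrt(177))) = 1378 + (81 + 9*I*sqrt(177)) = 1459 + 9*I*sqrt(177)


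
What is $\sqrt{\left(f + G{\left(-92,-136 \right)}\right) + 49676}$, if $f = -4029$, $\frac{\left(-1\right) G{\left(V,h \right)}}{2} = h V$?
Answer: $\sqrt{20623} \approx 143.61$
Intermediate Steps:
$G{\left(V,h \right)} = - 2 V h$ ($G{\left(V,h \right)} = - 2 h V = - 2 V h$)
$\sqrt{\left(f + G{\left(-92,-136 \right)}\right) + 49676} = \sqrt{\left(-4029 - \left(-184\right) \left(-136\right)\right) + 49676} = \sqrt{\left(-4029 - 25024\right) + 49676} = \sqrt{-29053 + 49676} = \sqrt{20623}$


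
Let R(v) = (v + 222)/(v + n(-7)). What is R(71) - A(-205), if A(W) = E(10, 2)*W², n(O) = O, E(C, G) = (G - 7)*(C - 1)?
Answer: 121032293/64 ≈ 1.8911e+6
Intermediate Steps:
E(C, G) = (-1 + C)*(-7 + G) (E(C, G) = (-7 + G)*(-1 + C) = (-1 + C)*(-7 + G))
A(W) = -45*W² (A(W) = (7 - 1*2 - 7*10 + 10*2)*W² = (7 - 2 - 70 + 20)*W² = -45*W²)
R(v) = (222 + v)/(-7 + v) (R(v) = (v + 222)/(v - 7) = (222 + v)/(-7 + v))
R(71) - A(-205) = (222 + 71)/(-7 + 71) - (-45)*(-205)² = 293/64 - (-45)*42025 = (1/64)*293 - 1*(-1891125) = 293/64 + 1891125 = 121032293/64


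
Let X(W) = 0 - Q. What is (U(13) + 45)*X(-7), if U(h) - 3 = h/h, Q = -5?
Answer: 245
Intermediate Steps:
U(h) = 4 (U(h) = 3 + h/h = 3 + 1 = 4)
X(W) = 5 (X(W) = 0 - 1*(-5) = 0 + 5 = 5)
(U(13) + 45)*X(-7) = (4 + 45)*5 = 49*5 = 245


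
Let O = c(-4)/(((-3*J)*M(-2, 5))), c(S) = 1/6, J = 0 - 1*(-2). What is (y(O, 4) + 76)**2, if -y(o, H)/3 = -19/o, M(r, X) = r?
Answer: 17472400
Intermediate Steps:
J = 2 (J = 0 + 2 = 2)
c(S) = 1/6
O = 1/72 (O = 1/(6*((-3*2*(-2)))) = 1/(6*((-6*(-2)))) = (1/6)/12 = (1/6)*(1/12) = 1/72 ≈ 0.013889)
y(o, H) = 57/o (y(o, H) = -(-57)/o = 57/o)
(y(O, 4) + 76)**2 = (57/(1/72) + 76)**2 = (57*72 + 76)**2 = (4104 + 76)**2 = 4180**2 = 17472400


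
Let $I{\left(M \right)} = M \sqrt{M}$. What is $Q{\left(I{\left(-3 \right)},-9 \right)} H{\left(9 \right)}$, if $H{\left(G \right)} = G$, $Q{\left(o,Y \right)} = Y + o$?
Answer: $-81 - 27 i \sqrt{3} \approx -81.0 - 46.765 i$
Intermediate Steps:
$I{\left(M \right)} = M^{\frac{3}{2}}$
$Q{\left(I{\left(-3 \right)},-9 \right)} H{\left(9 \right)} = \left(-9 + \left(-3\right)^{\frac{3}{2}}\right) 9 = \left(-9 - 3 i \sqrt{3}\right) 9 = -81 - 27 i \sqrt{3}$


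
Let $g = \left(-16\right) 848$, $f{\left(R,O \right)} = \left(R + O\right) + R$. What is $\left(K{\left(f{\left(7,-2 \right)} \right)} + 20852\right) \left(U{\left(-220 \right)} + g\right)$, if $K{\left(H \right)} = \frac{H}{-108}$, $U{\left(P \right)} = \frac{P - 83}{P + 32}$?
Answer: $- \frac{478641117827}{1692} \approx -2.8288 \cdot 10^{8}$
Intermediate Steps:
$f{\left(R,O \right)} = O + 2 R$ ($f{\left(R,O \right)} = \left(O + R\right) + R = O + 2 R$)
$g = -13568$
$U{\left(P \right)} = \frac{-83 + P}{32 + P}$
$K{\left(H \right)} = - \frac{H}{108}$ ($K{\left(H \right)} = H \left(- \frac{1}{108}\right) = - \frac{H}{108}$)
$\left(K{\left(f{\left(7,-2 \right)} \right)} + 20852\right) \left(U{\left(-220 \right)} + g\right) = \left(- \frac{-2 + 2 \cdot 7}{108} + 20852\right) \left(\frac{-83 - 220}{32 - 220} - 13568\right) = \left(- \frac{-2 + 14}{108} + 20852\right) \left(\frac{1}{-188} \left(-303\right) - 13568\right) = \left(\left(- \frac{1}{108}\right) 12 + 20852\right) \left(\left(- \frac{1}{188}\right) \left(-303\right) - 13568\right) = \left(- \frac{1}{9} + 20852\right) \left(\frac{303}{188} - 13568\right) = \frac{187667}{9} \left(- \frac{2550481}{188}\right) = - \frac{478641117827}{1692}$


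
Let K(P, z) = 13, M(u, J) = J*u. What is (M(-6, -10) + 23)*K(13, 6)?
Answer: 1079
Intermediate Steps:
(M(-6, -10) + 23)*K(13, 6) = (-10*(-6) + 23)*13 = (60 + 23)*13 = 83*13 = 1079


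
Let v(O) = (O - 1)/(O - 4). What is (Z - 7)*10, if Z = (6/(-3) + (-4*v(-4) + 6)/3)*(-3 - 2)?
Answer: -85/3 ≈ -28.333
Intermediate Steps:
v(O) = (-1 + O)/(-4 + O)
Z = 25/6 (Z = (6/(-3) + (-4*(-1 - 4)/(-4 - 4) + 6)/3)*(-3 - 2) = (6*(-⅓) + (-4*(-5)/(-8) + 6)*(⅓))*(-5) = (-2 + (-(-1)*(-5)/2 + 6)*(⅓))*(-5) = (-2 + (-4*5/8 + 6)*(⅓))*(-5) = (-2 + (-5/2 + 6)*(⅓))*(-5) = (-2 + (7/2)*(⅓))*(-5) = (-2 + 7/6)*(-5) = -⅚*(-5) = 25/6 ≈ 4.1667)
(Z - 7)*10 = (25/6 - 7)*10 = -17/6*10 = -85/3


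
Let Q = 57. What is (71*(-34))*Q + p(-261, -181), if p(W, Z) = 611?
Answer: -136987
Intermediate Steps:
(71*(-34))*Q + p(-261, -181) = (71*(-34))*57 + 611 = -2414*57 + 611 = -137598 + 611 = -136987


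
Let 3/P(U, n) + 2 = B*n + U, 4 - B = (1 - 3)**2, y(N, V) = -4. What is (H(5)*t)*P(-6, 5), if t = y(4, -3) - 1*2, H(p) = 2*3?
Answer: 27/2 ≈ 13.500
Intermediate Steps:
B = 0 (B = 4 - (1 - 3)**2 = 4 - 1*(-2)**2 = 4 - 1*4 = 4 - 4 = 0)
H(p) = 6
P(U, n) = 3/(-2 + U) (P(U, n) = 3/(-2 + (0*n + U)) = 3/(-2 + (0 + U)) = 3/(-2 + U))
t = -6 (t = -4 - 1*2 = -4 - 2 = -6)
(H(5)*t)*P(-6, 5) = (6*(-6))*(3/(-2 - 6)) = -108/(-8) = -108*(-1)/8 = -36*(-3/8) = 27/2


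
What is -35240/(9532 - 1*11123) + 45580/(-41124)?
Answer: 344172995/16357071 ≈ 21.041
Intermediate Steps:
-35240/(9532 - 1*11123) + 45580/(-41124) = -35240/(9532 - 11123) + 45580*(-1/41124) = -35240/(-1591) - 11395/10281 = -35240*(-1/1591) - 11395/10281 = 35240/1591 - 11395/10281 = 344172995/16357071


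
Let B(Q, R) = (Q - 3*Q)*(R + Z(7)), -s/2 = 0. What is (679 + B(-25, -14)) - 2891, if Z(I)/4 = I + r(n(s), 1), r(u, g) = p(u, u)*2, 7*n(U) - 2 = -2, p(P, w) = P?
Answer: -1512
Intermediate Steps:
s = 0 (s = -2*0 = 0)
n(U) = 0 (n(U) = 2/7 + (⅐)*(-2) = 2/7 - 2/7 = 0)
r(u, g) = 2*u (r(u, g) = u*2 = 2*u)
Z(I) = 4*I (Z(I) = 4*(I + 2*0) = 4*(I + 0) = 4*I)
B(Q, R) = -2*Q*(28 + R) (B(Q, R) = (Q - 3*Q)*(R + 4*7) = (-2*Q)*(R + 28) = (-2*Q)*(28 + R) = -2*Q*(28 + R))
(679 + B(-25, -14)) - 2891 = (679 - 2*(-25)*(28 - 14)) - 2891 = (679 - 2*(-25)*14) - 2891 = (679 + 700) - 2891 = 1379 - 2891 = -1512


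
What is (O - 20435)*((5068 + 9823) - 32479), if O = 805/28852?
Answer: 2592426416555/7213 ≈ 3.5941e+8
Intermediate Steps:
O = 805/28852 (O = 805*(1/28852) = 805/28852 ≈ 0.027901)
(O - 20435)*((5068 + 9823) - 32479) = (805/28852 - 20435)*((5068 + 9823) - 32479) = -589589815*(14891 - 32479)/28852 = -589589815/28852*(-17588) = 2592426416555/7213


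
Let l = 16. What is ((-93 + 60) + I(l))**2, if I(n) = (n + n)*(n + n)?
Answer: 982081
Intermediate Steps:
I(n) = 4*n**2 (I(n) = (2*n)*(2*n) = 4*n**2)
((-93 + 60) + I(l))**2 = ((-93 + 60) + 4*16**2)**2 = (-33 + 4*256)**2 = (-33 + 1024)**2 = 991**2 = 982081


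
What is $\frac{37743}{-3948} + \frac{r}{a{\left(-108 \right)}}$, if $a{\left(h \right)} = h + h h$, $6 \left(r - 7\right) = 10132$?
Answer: $- \frac{26841476}{2851443} \approx -9.4133$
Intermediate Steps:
$r = \frac{5087}{3}$ ($r = 7 + \frac{1}{6} \cdot 10132 = 7 + \frac{5066}{3} = \frac{5087}{3} \approx 1695.7$)
$a{\left(h \right)} = h + h^{2}$
$\frac{37743}{-3948} + \frac{r}{a{\left(-108 \right)}} = \frac{37743}{-3948} + \frac{5087}{3 \left(- 108 \left(1 - 108\right)\right)} = 37743 \left(- \frac{1}{3948}\right) + \frac{5087}{3 \left(\left(-108\right) \left(-107\right)\right)} = - \frac{12581}{1316} + \frac{5087}{3 \cdot 11556} = - \frac{12581}{1316} + \frac{5087}{3} \cdot \frac{1}{11556} = - \frac{12581}{1316} + \frac{5087}{34668} = - \frac{26841476}{2851443}$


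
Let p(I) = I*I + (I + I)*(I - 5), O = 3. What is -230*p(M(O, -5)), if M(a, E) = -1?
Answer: -2990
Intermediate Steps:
p(I) = I² + 2*I*(-5 + I) (p(I) = I² + (2*I)*(-5 + I) = I² + 2*I*(-5 + I))
-230*p(M(O, -5)) = -(-230)*(-10 + 3*(-1)) = -(-230)*(-10 - 3) = -(-230)*(-13) = -230*13 = -2990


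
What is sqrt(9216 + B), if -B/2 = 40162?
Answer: 2*I*sqrt(17777) ≈ 266.66*I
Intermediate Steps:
B = -80324 (B = -2*40162 = -80324)
sqrt(9216 + B) = sqrt(9216 - 80324) = sqrt(-71108) = 2*I*sqrt(17777)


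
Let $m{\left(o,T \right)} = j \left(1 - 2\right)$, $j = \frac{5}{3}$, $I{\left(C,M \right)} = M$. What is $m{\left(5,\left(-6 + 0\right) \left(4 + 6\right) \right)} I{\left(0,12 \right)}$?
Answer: $-20$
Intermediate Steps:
$j = \frac{5}{3}$ ($j = 5 \cdot \frac{1}{3} = \frac{5}{3} \approx 1.6667$)
$m{\left(o,T \right)} = - \frac{5}{3}$ ($m{\left(o,T \right)} = \frac{5 \left(1 - 2\right)}{3} = \frac{5}{3} \left(-1\right) = - \frac{5}{3}$)
$m{\left(5,\left(-6 + 0\right) \left(4 + 6\right) \right)} I{\left(0,12 \right)} = \left(- \frac{5}{3}\right) 12 = -20$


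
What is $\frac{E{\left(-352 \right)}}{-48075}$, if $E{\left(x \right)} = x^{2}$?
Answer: $- \frac{123904}{48075} \approx -2.5773$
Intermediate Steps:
$\frac{E{\left(-352 \right)}}{-48075} = \frac{\left(-352\right)^{2}}{-48075} = 123904 \left(- \frac{1}{48075}\right) = - \frac{123904}{48075}$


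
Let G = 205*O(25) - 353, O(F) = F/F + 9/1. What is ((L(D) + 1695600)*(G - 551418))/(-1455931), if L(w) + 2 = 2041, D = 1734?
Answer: 933227808719/1455931 ≈ 6.4098e+5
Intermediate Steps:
O(F) = 10 (O(F) = 1 + 9*1 = 1 + 9 = 10)
L(w) = 2039 (L(w) = -2 + 2041 = 2039)
G = 1697 (G = 205*10 - 353 = 2050 - 353 = 1697)
((L(D) + 1695600)*(G - 551418))/(-1455931) = ((2039 + 1695600)*(1697 - 551418))/(-1455931) = (1697639*(-549721))*(-1/1455931) = -933227808719*(-1/1455931) = 933227808719/1455931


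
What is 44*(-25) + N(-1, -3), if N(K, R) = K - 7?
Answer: -1108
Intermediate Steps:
N(K, R) = -7 + K
44*(-25) + N(-1, -3) = 44*(-25) + (-7 - 1) = -1100 - 8 = -1108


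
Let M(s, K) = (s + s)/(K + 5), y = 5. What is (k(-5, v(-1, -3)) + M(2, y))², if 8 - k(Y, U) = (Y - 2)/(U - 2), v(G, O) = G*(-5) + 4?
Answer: 2209/25 ≈ 88.360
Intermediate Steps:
v(G, O) = 4 - 5*G (v(G, O) = -5*G + 4 = 4 - 5*G)
k(Y, U) = 8 - (-2 + Y)/(-2 + U) (k(Y, U) = 8 - (Y - 2)/(U - 2) = 8 - (-2 + Y)/(-2 + U))
M(s, K) = 2*s/(5 + K) (M(s, K) = (2*s)/(5 + K) = 2*s/(5 + K))
(k(-5, v(-1, -3)) + M(2, y))² = ((-14 - 1*(-5) + 8*(4 - 5*(-1)))/(-2 + (4 - 5*(-1))) + 2*2/(5 + 5))² = ((-14 + 5 + 8*(4 + 5))/(-2 + (4 + 5)) + 2*2/10)² = ((-14 + 5 + 8*9)/(-2 + 9) + 2*2*(⅒))² = ((-14 + 5 + 72)/7 + ⅖)² = ((⅐)*63 + ⅖)² = (9 + ⅖)² = (47/5)² = 2209/25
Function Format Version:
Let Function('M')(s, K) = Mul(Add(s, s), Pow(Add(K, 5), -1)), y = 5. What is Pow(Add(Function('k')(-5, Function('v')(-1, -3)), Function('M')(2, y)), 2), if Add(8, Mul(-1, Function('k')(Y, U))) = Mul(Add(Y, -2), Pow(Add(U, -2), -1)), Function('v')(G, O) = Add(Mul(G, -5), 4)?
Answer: Rational(2209, 25) ≈ 88.360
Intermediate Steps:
Function('v')(G, O) = Add(4, Mul(-5, G)) (Function('v')(G, O) = Add(Mul(-5, G), 4) = Add(4, Mul(-5, G)))
Function('k')(Y, U) = Add(8, Mul(-1, Pow(Add(-2, U), -1), Add(-2, Y))) (Function('k')(Y, U) = Add(8, Mul(-1, Mul(Add(Y, -2), Pow(Add(U, -2), -1)))) = Add(8, Mul(-1, Mul(Add(-2, Y), Pow(Add(-2, U), -1)))) = Add(8, Mul(-1, Mul(Pow(Add(-2, U), -1), Add(-2, Y)))) = Add(8, Mul(-1, Pow(Add(-2, U), -1), Add(-2, Y))))
Function('M')(s, K) = Mul(2, s, Pow(Add(5, K), -1)) (Function('M')(s, K) = Mul(Mul(2, s), Pow(Add(5, K), -1)) = Mul(2, s, Pow(Add(5, K), -1)))
Pow(Add(Function('k')(-5, Function('v')(-1, -3)), Function('M')(2, y)), 2) = Pow(Add(Mul(Pow(Add(-2, Add(4, Mul(-5, -1))), -1), Add(-14, Mul(-1, -5), Mul(8, Add(4, Mul(-5, -1))))), Mul(2, 2, Pow(Add(5, 5), -1))), 2) = Pow(Add(Mul(Pow(Add(-2, Add(4, 5)), -1), Add(-14, 5, Mul(8, Add(4, 5)))), Mul(2, 2, Pow(10, -1))), 2) = Pow(Add(Mul(Pow(Add(-2, 9), -1), Add(-14, 5, Mul(8, 9))), Mul(2, 2, Rational(1, 10))), 2) = Pow(Add(Mul(Pow(7, -1), Add(-14, 5, 72)), Rational(2, 5)), 2) = Pow(Add(Mul(Rational(1, 7), 63), Rational(2, 5)), 2) = Pow(Add(9, Rational(2, 5)), 2) = Pow(Rational(47, 5), 2) = Rational(2209, 25)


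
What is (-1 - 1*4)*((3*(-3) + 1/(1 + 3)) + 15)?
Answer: -125/4 ≈ -31.250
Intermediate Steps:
(-1 - 1*4)*((3*(-3) + 1/(1 + 3)) + 15) = (-1 - 4)*((-9 + 1/4) + 15) = -5*((-9 + ¼) + 15) = -5*(-35/4 + 15) = -5*25/4 = -125/4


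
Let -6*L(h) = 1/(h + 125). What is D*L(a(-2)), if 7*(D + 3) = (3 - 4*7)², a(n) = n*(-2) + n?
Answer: -302/2667 ≈ -0.11324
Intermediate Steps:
a(n) = -n (a(n) = -2*n + n = -n)
L(h) = -1/(6*(125 + h)) (L(h) = -1/(6*(h + 125)) = -1/(6*(125 + h)))
D = 604/7 (D = -3 + (3 - 4*7)²/7 = -3 + (3 - 28)²/7 = -3 + (⅐)*(-25)² = -3 + (⅐)*625 = -3 + 625/7 = 604/7 ≈ 86.286)
D*L(a(-2)) = 604*(-1/(750 + 6*(-1*(-2))))/7 = 604*(-1/(750 + 6*2))/7 = 604*(-1/(750 + 12))/7 = 604*(-1/762)/7 = 604*(-1*1/762)/7 = (604/7)*(-1/762) = -302/2667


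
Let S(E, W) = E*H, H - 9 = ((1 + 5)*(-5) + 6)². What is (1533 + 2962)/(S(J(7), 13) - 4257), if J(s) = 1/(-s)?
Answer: -31465/30384 ≈ -1.0356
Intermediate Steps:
H = 585 (H = 9 + ((1 + 5)*(-5) + 6)² = 9 + (6*(-5) + 6)² = 9 + (-30 + 6)² = 9 + (-24)² = 9 + 576 = 585)
J(s) = -1/s
S(E, W) = 585*E (S(E, W) = E*585 = 585*E)
(1533 + 2962)/(S(J(7), 13) - 4257) = (1533 + 2962)/(585*(-1/7) - 4257) = 4495/(585*(-1*⅐) - 4257) = 4495/(585*(-⅐) - 4257) = 4495/(-585/7 - 4257) = 4495/(-30384/7) = 4495*(-7/30384) = -31465/30384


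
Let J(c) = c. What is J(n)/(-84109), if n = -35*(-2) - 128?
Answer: 58/84109 ≈ 0.00068958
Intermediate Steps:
n = -58 (n = 70 - 128 = -58)
J(n)/(-84109) = -58/(-84109) = -58*(-1/84109) = 58/84109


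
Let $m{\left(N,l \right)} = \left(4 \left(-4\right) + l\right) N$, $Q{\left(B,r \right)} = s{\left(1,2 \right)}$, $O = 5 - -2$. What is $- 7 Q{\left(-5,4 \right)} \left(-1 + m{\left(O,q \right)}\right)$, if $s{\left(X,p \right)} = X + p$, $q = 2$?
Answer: $2079$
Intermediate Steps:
$O = 7$ ($O = 5 + 2 = 7$)
$Q{\left(B,r \right)} = 3$ ($Q{\left(B,r \right)} = 1 + 2 = 3$)
$m{\left(N,l \right)} = N \left(-16 + l\right)$ ($m{\left(N,l \right)} = \left(-16 + l\right) N = N \left(-16 + l\right)$)
$- 7 Q{\left(-5,4 \right)} \left(-1 + m{\left(O,q \right)}\right) = \left(-7\right) 3 \left(-1 + 7 \left(-16 + 2\right)\right) = - 21 \left(-1 + 7 \left(-14\right)\right) = - 21 \left(-1 - 98\right) = \left(-21\right) \left(-99\right) = 2079$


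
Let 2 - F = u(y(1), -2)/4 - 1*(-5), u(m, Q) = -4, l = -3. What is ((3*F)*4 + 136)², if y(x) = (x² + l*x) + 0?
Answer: 12544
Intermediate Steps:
y(x) = x² - 3*x (y(x) = (x² - 3*x) + 0 = x² - 3*x)
F = -2 (F = 2 - (-4/4 - 1*(-5)) = 2 - (-4*¼ + 5) = 2 - (-1 + 5) = 2 - 1*4 = 2 - 4 = -2)
((3*F)*4 + 136)² = ((3*(-2))*4 + 136)² = (-6*4 + 136)² = (-24 + 136)² = 112² = 12544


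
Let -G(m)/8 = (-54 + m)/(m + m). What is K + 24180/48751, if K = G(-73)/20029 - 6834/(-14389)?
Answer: 995477434224806/1025643112160263 ≈ 0.97059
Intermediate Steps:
G(m) = -4*(-54 + m)/m (G(m) = -8*(-54 + m)/(m + m) = -8*(-54 + m)/(2*m) = -8*(-54 + m)*1/(2*m) = -4*(-54 + m)/m)
K = 9984797966/21038401513 (K = (-4 + 216/(-73))/20029 - 6834/(-14389) = (-4 + 216*(-1/73))*(1/20029) - 6834*(-1/14389) = (-4 - 216/73)*(1/20029) + 6834/14389 = -508/73*1/20029 + 6834/14389 = -508/1462117 + 6834/14389 = 9984797966/21038401513 ≈ 0.47460)
K + 24180/48751 = 9984797966/21038401513 + 24180/48751 = 995477434224806/1025643112160263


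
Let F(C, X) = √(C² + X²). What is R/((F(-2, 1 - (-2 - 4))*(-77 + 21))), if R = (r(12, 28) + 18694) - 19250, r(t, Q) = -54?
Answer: 305*√53/1484 ≈ 1.4962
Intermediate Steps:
R = -610 (R = (-54 + 18694) - 19250 = 18640 - 19250 = -610)
R/((F(-2, 1 - (-2 - 4))*(-77 + 21))) = -610*1/((-77 + 21)*√((-2)² + (1 - (-2 - 4))²)) = -610*(-1/(56*√(4 + (1 - 1*(-6))²))) = -610*(-1/(56*√(4 + (1 + 6)²))) = -610*(-1/(56*√(4 + 7²))) = -610*(-1/(56*√(4 + 49))) = -610*(-√53/2968) = -(-305)*√53/1484 = 305*√53/1484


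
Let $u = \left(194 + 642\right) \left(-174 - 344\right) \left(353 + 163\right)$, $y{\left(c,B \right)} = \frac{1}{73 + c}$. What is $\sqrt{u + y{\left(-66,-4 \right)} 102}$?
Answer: $\frac{3 i \sqrt{1216576102}}{7} \approx 14948.0 i$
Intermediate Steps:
$u = -223452768$ ($u = 836 \left(\left(-518\right) 516\right) = 836 \left(-267288\right) = -223452768$)
$\sqrt{u + y{\left(-66,-4 \right)} 102} = \sqrt{-223452768 + \frac{1}{73 - 66} \cdot 102} = \sqrt{-223452768 + \frac{1}{7} \cdot 102} = \sqrt{-223452768 + \frac{102}{7}} = \sqrt{- \frac{1564169274}{7}} = \frac{3 i \sqrt{1216576102}}{7}$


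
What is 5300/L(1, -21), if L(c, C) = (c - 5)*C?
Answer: 1325/21 ≈ 63.095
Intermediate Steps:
L(c, C) = C*(-5 + c) (L(c, C) = (-5 + c)*C = C*(-5 + c))
5300/L(1, -21) = 5300/((-21*(-5 + 1))) = 5300/((-21*(-4))) = 5300/84 = 5300*(1/84) = 1325/21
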